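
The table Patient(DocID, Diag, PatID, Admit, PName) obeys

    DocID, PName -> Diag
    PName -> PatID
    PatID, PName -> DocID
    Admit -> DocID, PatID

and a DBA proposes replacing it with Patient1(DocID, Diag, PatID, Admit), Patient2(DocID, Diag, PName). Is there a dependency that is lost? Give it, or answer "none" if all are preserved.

Check PName → PatID: no single fragment contains all of {PatID, PName}, and the restricted closure of {PName} across the fragments never reaches {PatID}.
DocID, PName → Diag is preserved.
PatID, PName → DocID is preserved.
Admit → DocID, PatID is preserved.

PName -> PatID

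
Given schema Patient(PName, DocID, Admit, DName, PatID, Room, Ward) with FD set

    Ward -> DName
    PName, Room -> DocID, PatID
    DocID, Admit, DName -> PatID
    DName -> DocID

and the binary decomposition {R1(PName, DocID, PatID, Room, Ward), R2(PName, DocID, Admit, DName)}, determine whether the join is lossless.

Common attributes: R1 ∩ R2 = {PName, DocID}.
No dependency enlarges {PName, DocID}, so (PName, DocID)⁺ = {PName, DocID}.
The closure contains neither all of R1 = {PName, DocID, PatID, Room, Ward} nor all of R2 = {PName, DocID, Admit, DName}, so the common attributes are not a superkey of either fragment. The join is lossy.

No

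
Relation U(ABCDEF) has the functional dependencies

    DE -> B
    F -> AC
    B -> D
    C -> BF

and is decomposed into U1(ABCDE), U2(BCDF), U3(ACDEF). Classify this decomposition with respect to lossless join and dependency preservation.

lossless and dependency-preserving

Lossless test (chase): Rows 1 and 3 agree on DE; apply DE→B and equate their B entries. Rows 2 and 3 agree on F; apply F→AC and equate their AC entries. Rows 1 and 2 agree on C; apply C→BF and equate their BF entries. Row 1 is now all distinguished symbols — the join is lossless.
Dependency preservation: every FD's attributes lie within a single fragment, so each can be enforced locally — preserved.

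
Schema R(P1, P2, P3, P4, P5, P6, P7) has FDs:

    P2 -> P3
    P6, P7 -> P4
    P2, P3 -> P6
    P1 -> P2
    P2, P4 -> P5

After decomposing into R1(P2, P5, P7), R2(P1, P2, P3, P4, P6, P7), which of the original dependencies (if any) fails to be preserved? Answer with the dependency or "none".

Check P2, P4 → P5: no single fragment contains all of {P2, P4, P5}, and the restricted closure of {P2, P4} across the fragments never reaches {P5}.
P2 → P3 is preserved.
P6, P7 → P4 is preserved.
P2, P3 → P6 is preserved.
P1 → P2 is preserved.

P2, P4 -> P5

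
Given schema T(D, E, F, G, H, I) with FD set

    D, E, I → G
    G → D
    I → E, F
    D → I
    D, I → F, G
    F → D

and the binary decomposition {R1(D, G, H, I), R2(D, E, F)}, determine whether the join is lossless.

Common attributes: R1 ∩ R2 = {D}.
Closure of {D}: D → I applies, adding I; D, I → F, G applies, adding F, G; I → E, F applies, adding E. So (D)⁺ = {D, E, F, G, I}.
This closure contains every attribute of R2, so R1 ∩ R2 → R2. The join is lossless.

Yes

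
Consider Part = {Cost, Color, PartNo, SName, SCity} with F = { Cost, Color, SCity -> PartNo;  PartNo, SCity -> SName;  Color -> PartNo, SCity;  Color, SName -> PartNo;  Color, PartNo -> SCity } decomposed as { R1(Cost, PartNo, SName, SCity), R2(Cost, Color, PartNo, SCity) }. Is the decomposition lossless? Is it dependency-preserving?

lossless and dependency-preserving

Lossless test: (Cost, PartNo, SCity)⁺ = {Cost, PartNo, SName, SCity}, which contains all of one fragment — lossless.
Dependency preservation: Color, SName → PartNo is not contained in any single fragment, but the restricted closure of its left-hand side across the fragments still reaches the right-hand side; the remaining FDs each lie inside some fragment. All dependencies are preserved.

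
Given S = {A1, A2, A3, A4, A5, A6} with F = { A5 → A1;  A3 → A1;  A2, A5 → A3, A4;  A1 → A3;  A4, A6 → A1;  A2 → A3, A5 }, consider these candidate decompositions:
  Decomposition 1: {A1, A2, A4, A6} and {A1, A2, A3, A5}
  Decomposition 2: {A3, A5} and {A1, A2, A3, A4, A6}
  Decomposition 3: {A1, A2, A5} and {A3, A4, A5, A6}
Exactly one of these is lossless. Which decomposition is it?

Decomposition 1

Decomposition 1: common = {A1, A2}, closure = {A1, A2, A3, A4, A5} → lossless.
Decomposition 2: common = {A3}, closure = {A1, A3} → lossy.
Decomposition 3: common = {A5}, closure = {A1, A3, A5} → lossy.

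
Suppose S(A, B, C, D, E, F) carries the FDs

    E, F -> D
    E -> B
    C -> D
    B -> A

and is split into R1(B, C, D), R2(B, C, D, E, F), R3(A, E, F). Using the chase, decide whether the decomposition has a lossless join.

Yes

Chase test. Columns are A, B, C, D, E, F; row i has aⱼ where attribute j ∈ Ri, else bᵢⱼ.
Initial tableau (one row per fragment):
  row 1: b11 a2 a3 a4 b15 b16
  row 2: b21 a2 a3 a4 a5 a6
  row 3: a1 b32 b33 b34 a5 a6
Rows 2 and 3 agree on E, F; apply E, F→D and equate their D entries.
Rows 2 and 3 agree on E; apply E→B and equate their B entries.
Rows 1 and 2 agree on B; apply B→A and equate their A entries.
Rows 1 and 3 agree on B; apply B→A and equate their A entries.
Row 2 is now all distinguished symbols — the join is lossless.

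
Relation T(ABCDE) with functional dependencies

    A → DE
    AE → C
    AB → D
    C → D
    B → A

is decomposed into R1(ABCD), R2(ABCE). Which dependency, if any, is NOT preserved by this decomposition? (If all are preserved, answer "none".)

A → DE: restricted closure across fragments reaches DE.
AE → C lies within R2.
AB → D lies within R1.
C → D lies within R1.
B → A lies within R1.
Every dependency is enforceable on the fragments, so the decomposition is dependency-preserving.

none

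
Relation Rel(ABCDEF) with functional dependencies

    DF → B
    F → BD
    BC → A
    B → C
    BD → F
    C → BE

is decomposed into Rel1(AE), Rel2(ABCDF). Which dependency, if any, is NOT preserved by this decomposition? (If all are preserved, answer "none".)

Check C → BE: no single fragment contains all of {BCE}, and the restricted closure of {C} across the fragments never reaches {BE}.
DF → B is preserved.
F → BD is preserved.
BC → A is preserved.
B → C is preserved.
BD → F is preserved.

C → BE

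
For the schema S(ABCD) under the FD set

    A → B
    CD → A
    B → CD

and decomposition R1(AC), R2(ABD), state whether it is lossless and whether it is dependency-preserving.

Lossless test: (A)⁺ = {ABCD}, which contains all of one fragment — lossless.
Dependency preservation: the restricted closure of {CD} across the fragments never reaches {A}, so CD → A cannot be enforced without a join — not preserved.

lossless but not dependency-preserving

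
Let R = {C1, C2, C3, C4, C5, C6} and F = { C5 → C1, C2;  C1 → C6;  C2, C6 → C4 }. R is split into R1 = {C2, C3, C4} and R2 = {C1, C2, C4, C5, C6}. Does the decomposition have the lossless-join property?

Common attributes: R1 ∩ R2 = {C2, C4}.
No dependency enlarges {C2, C4}, so (C2, C4)⁺ = {C2, C4}.
The closure contains neither all of R1 = {C2, C3, C4} nor all of R2 = {C1, C2, C4, C5, C6}, so the common attributes are not a superkey of either fragment. The join is lossy.

No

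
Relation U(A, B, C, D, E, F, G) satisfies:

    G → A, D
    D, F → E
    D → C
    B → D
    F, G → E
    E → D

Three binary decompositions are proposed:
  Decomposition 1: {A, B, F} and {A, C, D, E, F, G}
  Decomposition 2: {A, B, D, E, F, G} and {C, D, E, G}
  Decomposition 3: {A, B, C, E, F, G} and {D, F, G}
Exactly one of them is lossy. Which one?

Decomposition 1

Decomposition 1: common = {A, F}, closure = {A, F} → lossy.
Decomposition 2: common = {D, E, G}, closure = {A, C, D, E, G} → lossless.
Decomposition 3: common = {F, G}, closure = {A, C, D, E, F, G} → lossless.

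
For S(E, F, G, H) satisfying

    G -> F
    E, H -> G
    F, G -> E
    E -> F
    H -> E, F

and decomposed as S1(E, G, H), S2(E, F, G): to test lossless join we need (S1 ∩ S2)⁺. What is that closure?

S1 ∩ S2 = {E, G}.
G → F applies, adding F
Closure: {E, F, G}.

E, F, G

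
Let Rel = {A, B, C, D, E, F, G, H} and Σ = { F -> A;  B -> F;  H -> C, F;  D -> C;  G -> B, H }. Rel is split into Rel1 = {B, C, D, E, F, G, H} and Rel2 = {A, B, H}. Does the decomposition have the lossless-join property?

Common attributes: Rel1 ∩ Rel2 = {B, H}.
Closure of {B, H}: B → F applies, adding F; H → C, F applies, adding C; F → A applies, adding A. So (B, H)⁺ = {A, B, C, F, H}.
This closure contains every attribute of Rel2, so Rel1 ∩ Rel2 → Rel2. The join is lossless.

Yes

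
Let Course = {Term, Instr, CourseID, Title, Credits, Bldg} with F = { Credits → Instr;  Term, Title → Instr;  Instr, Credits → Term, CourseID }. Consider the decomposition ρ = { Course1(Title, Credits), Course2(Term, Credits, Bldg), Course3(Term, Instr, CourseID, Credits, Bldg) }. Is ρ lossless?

Chase test. Columns are Term, Instr, CourseID, Title, Credits, Bldg; row i has aⱼ where attribute j ∈ Coursei, else bᵢⱼ.
Initial tableau (one row per fragment):
  row 1: b11 b12 b13 a4 a5 b16
  row 2: a1 b22 b23 b24 a5 a6
  row 3: a1 a2 a3 b34 a5 a6
Rows 1 and 2 agree on Credits; apply Credits→Instr and equate their Instr entries.
Rows 1 and 3 agree on Credits; apply Credits→Instr and equate their Instr entries.
Rows 1 and 2 agree on Instr, Credits; apply Instr, Credits→Term, CourseID and equate their Term, CourseID entries.
Rows 1 and 3 agree on Instr, Credits; apply Instr, Credits→Term, CourseID and equate their Term, CourseID entries.
No row becomes fully distinguished — the join is lossy.

No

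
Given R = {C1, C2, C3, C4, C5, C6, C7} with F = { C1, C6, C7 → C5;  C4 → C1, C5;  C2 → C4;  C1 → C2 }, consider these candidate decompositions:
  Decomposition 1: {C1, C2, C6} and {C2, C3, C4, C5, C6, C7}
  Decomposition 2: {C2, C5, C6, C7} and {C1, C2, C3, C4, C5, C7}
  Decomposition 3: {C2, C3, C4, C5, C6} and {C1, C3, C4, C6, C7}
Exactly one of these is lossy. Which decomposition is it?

Decomposition 1: common = {C2, C6}, closure = {C1, C2, C4, C5, C6} → lossless.
Decomposition 2: common = {C2, C5, C7}, closure = {C1, C2, C4, C5, C7} → lossy.
Decomposition 3: common = {C3, C4, C6}, closure = {C1, C2, C3, C4, C5, C6} → lossless.

Decomposition 2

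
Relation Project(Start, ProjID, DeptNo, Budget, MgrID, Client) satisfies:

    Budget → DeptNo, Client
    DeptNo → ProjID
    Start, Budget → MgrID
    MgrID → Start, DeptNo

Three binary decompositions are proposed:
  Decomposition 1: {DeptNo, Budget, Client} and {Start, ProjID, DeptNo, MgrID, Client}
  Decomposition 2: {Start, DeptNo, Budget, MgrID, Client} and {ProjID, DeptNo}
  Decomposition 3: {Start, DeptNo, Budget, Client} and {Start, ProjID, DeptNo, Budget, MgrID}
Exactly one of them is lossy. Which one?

Decomposition 1

Decomposition 1: common = {DeptNo, Client}, closure = {ProjID, DeptNo, Client} → lossy.
Decomposition 2: common = {DeptNo}, closure = {ProjID, DeptNo} → lossless.
Decomposition 3: common = {Start, DeptNo, Budget}, closure = {Start, ProjID, DeptNo, Budget, MgrID, Client} → lossless.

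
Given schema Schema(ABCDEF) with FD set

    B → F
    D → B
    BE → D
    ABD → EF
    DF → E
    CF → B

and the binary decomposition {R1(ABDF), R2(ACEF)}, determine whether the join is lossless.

Common attributes: R1 ∩ R2 = {AF}.
No dependency enlarges {AF}, so (AF)⁺ = {AF}.
The closure contains neither all of R1 = {ABDF} nor all of R2 = {ACEF}, so the common attributes are not a superkey of either fragment. The join is lossy.

No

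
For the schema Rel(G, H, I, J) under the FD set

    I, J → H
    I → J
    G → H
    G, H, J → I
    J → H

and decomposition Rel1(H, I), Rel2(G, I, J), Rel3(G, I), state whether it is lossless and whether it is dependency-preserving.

lossless but not dependency-preserving

Lossless test (chase): Rows 1 and 2 agree on I; apply I→J and equate their J entries. Rows 1 and 3 agree on I; apply I→J and equate their J entries. Rows 2 and 3 agree on G; apply G→H and equate their H entries. Rows 1 and 2 agree on J; apply J→H and equate their H entries. Row 2 is now all distinguished symbols — the join is lossless.
Dependency preservation: the restricted closure of {G} across the fragments never reaches {H}, so G → H cannot be enforced without a join — not preserved.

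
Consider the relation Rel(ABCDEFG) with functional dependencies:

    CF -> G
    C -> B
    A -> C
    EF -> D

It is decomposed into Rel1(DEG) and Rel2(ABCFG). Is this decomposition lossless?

No

Common attributes: Rel1 ∩ Rel2 = {G}.
No dependency enlarges {G}, so (G)⁺ = {G}.
The closure contains neither all of Rel1 = {DEG} nor all of Rel2 = {ABCFG}, so the common attributes are not a superkey of either fragment. The join is lossy.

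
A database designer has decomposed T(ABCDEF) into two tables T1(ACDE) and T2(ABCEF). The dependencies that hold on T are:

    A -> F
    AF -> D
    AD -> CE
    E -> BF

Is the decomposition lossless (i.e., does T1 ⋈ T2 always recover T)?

Common attributes: T1 ∩ T2 = {ACE}.
Closure of {ACE}: A → F applies, adding F; AF → D applies, adding D; E → BF applies, adding B. So (ACE)⁺ = {ABCDEF}.
This closure contains every attribute of T1, so T1 ∩ T2 → T1. The join is lossless.

Yes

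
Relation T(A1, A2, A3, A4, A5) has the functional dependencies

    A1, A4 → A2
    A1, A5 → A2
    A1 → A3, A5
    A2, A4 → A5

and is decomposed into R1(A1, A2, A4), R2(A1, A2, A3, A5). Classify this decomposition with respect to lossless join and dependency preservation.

lossless but not dependency-preserving

Lossless test: (A1, A2)⁺ = {A1, A2, A3, A5}, which contains all of one fragment — lossless.
Dependency preservation: the restricted closure of {A2, A4} across the fragments never reaches {A5}, so A2, A4 → A5 cannot be enforced without a join — not preserved.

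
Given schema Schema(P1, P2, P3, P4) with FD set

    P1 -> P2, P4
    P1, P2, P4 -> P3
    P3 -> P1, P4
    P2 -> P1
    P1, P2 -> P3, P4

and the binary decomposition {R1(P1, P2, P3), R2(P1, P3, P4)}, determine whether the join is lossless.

Common attributes: R1 ∩ R2 = {P1, P3}.
Closure of {P1, P3}: P1 → P2, P4 applies, adding P2, P4. So (P1, P3)⁺ = {P1, P2, P3, P4}.
This closure contains every attribute of R1, so R1 ∩ R2 → R1. The join is lossless.

Yes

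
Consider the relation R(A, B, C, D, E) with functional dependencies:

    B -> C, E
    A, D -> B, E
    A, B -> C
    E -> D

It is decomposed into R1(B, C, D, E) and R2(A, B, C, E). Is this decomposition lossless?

Yes

Common attributes: R1 ∩ R2 = {B, C, E}.
Closure of {B, C, E}: E → D applies, adding D. So (B, C, E)⁺ = {B, C, D, E}.
This closure contains every attribute of R1, so R1 ∩ R2 → R1. The join is lossless.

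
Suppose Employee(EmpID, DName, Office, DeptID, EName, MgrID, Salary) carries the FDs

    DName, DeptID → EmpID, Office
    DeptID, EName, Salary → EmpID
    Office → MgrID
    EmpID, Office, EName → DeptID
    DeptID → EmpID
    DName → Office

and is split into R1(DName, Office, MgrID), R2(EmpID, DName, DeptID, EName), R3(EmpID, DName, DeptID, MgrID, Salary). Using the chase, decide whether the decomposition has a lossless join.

Chase test. Columns are EmpID, DName, Office, DeptID, EName, MgrID, Salary; row i has aⱼ where attribute j ∈ Ri, else bᵢⱼ.
Initial tableau (one row per fragment):
  row 1: b11 a2 a3 b14 b15 a6 b17
  row 2: a1 a2 b23 a4 a5 b26 b27
  row 3: a1 a2 b33 a4 b35 a6 a7
Rows 2 and 3 agree on DName, DeptID; apply DName, DeptID→EmpID, Office and equate their EmpID, Office entries.
Rows 2 and 3 agree on Office; apply Office→MgrID and equate their MgrID entries.
Rows 1 and 2 agree on DName; apply DName→Office and equate their Office entries.
No row becomes fully distinguished — the join is lossy.

No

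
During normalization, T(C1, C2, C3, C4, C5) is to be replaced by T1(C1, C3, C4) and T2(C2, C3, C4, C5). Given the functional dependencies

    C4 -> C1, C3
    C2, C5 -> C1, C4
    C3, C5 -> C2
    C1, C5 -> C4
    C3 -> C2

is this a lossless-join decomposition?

Common attributes: T1 ∩ T2 = {C3, C4}.
Closure of {C3, C4}: C4 → C1, C3 applies, adding C1; C3 → C2 applies, adding C2. So (C3, C4)⁺ = {C1, C2, C3, C4}.
This closure contains every attribute of T1, so T1 ∩ T2 → T1. The join is lossless.

Yes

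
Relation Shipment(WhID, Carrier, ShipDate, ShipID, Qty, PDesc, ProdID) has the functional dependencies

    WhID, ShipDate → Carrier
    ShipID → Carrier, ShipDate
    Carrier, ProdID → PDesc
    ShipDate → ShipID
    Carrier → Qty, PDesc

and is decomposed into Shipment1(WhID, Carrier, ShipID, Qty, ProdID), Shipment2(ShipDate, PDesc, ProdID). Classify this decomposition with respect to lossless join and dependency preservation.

lossy and not dependency-preserving

Lossless test: (ProdID)⁺ = {ProdID}, which is a superkey of neither fragment — lossy.
Dependency preservation: the restricted closure of {WhID, ShipDate} across the fragments never reaches {Carrier}, so WhID, ShipDate → Carrier cannot be enforced without a join — not preserved.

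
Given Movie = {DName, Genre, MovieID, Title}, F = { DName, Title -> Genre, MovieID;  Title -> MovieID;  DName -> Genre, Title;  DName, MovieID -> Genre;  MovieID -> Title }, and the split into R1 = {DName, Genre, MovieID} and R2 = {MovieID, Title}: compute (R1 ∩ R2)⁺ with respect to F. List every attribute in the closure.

MovieID, Title

R1 ∩ R2 = {MovieID}.
MovieID → Title applies, adding Title
Closure: {MovieID, Title}.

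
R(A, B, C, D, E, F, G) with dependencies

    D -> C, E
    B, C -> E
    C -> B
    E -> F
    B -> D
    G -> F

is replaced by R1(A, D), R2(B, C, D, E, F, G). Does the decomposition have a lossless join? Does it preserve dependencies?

lossy but dependency-preserving

Lossless test: (D)⁺ = {B, C, D, E, F}, which is a superkey of neither fragment — lossy.
Dependency preservation: every FD's attributes lie within a single fragment, so each can be enforced locally — preserved.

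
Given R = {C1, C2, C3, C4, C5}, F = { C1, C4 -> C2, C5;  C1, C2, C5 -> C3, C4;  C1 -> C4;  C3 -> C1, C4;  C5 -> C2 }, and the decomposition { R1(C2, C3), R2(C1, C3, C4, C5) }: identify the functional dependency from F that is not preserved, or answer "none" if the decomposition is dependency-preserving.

Check C5 → C2: no single fragment contains all of {C2, C5}, and the restricted closure of {C5} across the fragments never reaches {C2}.
C1, C4 → C2, C5 is preserved.
C1, C2, C5 → C3, C4 is preserved.
C1 → C4 is preserved.
C3 → C1, C4 is preserved.

C5 -> C2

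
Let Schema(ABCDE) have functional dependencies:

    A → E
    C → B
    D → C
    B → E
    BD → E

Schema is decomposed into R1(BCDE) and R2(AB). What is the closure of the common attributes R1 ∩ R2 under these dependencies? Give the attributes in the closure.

BE

R1 ∩ R2 = {B}.
B → E applies, adding E
Closure: {BE}.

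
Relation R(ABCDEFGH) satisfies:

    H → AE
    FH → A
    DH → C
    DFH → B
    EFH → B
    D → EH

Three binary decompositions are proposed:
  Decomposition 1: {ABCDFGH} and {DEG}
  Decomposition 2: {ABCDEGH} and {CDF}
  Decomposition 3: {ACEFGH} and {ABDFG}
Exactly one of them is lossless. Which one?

Decomposition 1: common = {DG}, closure = {ACDEGH} → lossless.
Decomposition 2: common = {CD}, closure = {ACDEH} → lossy.
Decomposition 3: common = {AFG}, closure = {AFG} → lossy.

Decomposition 1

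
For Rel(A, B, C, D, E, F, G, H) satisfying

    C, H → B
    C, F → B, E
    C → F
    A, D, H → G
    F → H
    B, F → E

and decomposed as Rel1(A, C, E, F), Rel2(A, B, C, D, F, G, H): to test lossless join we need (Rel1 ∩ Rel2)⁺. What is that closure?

A, B, C, E, F, H

Rel1 ∩ Rel2 = {A, C, F}.
C, F → B, E applies, adding B, E
F → H applies, adding H
Closure: {A, B, C, E, F, H}.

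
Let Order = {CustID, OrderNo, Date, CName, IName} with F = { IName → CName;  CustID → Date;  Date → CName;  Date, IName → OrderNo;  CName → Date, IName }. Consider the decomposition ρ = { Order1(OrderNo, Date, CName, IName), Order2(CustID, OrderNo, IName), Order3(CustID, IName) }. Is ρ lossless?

Yes

Chase test. Columns are CustID, OrderNo, Date, CName, IName; row i has aⱼ where attribute j ∈ Orderi, else bᵢⱼ.
Initial tableau (one row per fragment):
  row 1: b11 a2 a3 a4 a5
  row 2: a1 a2 b23 b24 a5
  row 3: a1 b32 b33 b34 a5
Rows 1 and 2 agree on IName; apply IName→CName and equate their CName entries.
Rows 1 and 3 agree on IName; apply IName→CName and equate their CName entries.
Rows 2 and 3 agree on CustID; apply CustID→Date and equate their Date entries.
Rows 2 and 3 agree on Date, IName; apply Date, IName→OrderNo and equate their OrderNo entries.
Rows 1 and 2 agree on CName; apply CName→Date, IName and equate their Date, IName entries.
Row 2 is now all distinguished symbols — the join is lossless.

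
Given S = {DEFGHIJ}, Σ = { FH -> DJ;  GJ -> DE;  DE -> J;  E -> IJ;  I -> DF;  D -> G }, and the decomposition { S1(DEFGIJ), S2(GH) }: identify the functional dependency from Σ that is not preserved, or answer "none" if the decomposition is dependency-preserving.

Check FH → DJ: no single fragment contains all of {DFHJ}, and the restricted closure of {FH} across the fragments never reaches {DJ}.
GJ → DE is preserved.
DE → J is preserved.
E → IJ is preserved.
I → DF is preserved.
D → G is preserved.

FH -> DJ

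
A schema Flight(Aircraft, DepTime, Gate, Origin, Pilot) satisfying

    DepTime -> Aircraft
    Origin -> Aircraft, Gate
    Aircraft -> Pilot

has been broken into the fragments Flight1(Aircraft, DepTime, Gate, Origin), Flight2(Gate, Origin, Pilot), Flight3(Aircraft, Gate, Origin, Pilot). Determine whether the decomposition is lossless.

Yes

Chase test. Columns are Aircraft, DepTime, Gate, Origin, Pilot; row i has aⱼ where attribute j ∈ Flighti, else bᵢⱼ.
Initial tableau (one row per fragment):
  row 1: a1 a2 a3 a4 b15
  row 2: b21 b22 a3 a4 a5
  row 3: a1 b32 a3 a4 a5
Rows 1 and 2 agree on Origin; apply Origin→Aircraft, Gate and equate their Aircraft, Gate entries.
Rows 1 and 2 agree on Aircraft; apply Aircraft→Pilot and equate their Pilot entries.
Row 1 is now all distinguished symbols — the join is lossless.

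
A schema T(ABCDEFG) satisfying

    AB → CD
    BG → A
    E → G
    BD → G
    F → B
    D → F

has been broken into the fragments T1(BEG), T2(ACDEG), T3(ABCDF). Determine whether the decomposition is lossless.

Chase test. Columns are ABCDEFG; row i has aⱼ where attribute j ∈ Ti, else bᵢⱼ.
Initial tableau (one row per fragment):
  row 1: b11 a2 b13 b14 a5 b16 a7
  row 2: a1 b22 a3 a4 a5 b26 a7
  row 3: a1 a2 a3 a4 b35 a6 b37
Rows 2 and 3 agree on D; apply D→F and equate their F entries.
Rows 2 and 3 agree on F; apply F→B and equate their B entries.
Rows 1 and 2 agree on BG; apply BG→A and equate their A entries.
Rows 2 and 3 agree on BD; apply BD→G and equate their G entries.
Rows 1 and 2 agree on AB; apply AB→CD and equate their CD entries.
Rows 1 and 2 agree on D; apply D→F and equate their F entries.
Row 1 is now all distinguished symbols — the join is lossless.

Yes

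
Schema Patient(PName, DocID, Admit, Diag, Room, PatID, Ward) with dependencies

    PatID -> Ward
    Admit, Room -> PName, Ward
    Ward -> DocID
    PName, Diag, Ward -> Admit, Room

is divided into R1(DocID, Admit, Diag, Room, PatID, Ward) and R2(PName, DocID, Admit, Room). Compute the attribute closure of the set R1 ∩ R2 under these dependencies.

PName, DocID, Admit, Room, Ward

R1 ∩ R2 = {DocID, Admit, Room}.
Admit, Room → PName, Ward applies, adding PName, Ward
Closure: {PName, DocID, Admit, Room, Ward}.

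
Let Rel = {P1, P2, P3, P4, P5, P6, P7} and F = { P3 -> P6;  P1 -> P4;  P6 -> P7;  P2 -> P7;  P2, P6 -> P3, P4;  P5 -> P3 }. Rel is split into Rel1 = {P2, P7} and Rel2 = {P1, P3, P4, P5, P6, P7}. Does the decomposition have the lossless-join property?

No

Common attributes: Rel1 ∩ Rel2 = {P7}.
No dependency enlarges {P7}, so (P7)⁺ = {P7}.
The closure contains neither all of Rel1 = {P2, P7} nor all of Rel2 = {P1, P3, P4, P5, P6, P7}, so the common attributes are not a superkey of either fragment. The join is lossy.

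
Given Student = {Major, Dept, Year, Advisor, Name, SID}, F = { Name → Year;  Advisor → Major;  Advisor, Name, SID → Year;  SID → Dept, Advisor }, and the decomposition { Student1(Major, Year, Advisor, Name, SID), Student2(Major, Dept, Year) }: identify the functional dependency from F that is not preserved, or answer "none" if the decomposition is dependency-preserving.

SID → Dept, Advisor

Check SID → Dept, Advisor: no single fragment contains all of {Dept, Advisor, SID}, and the restricted closure of {SID} across the fragments never reaches {Dept, Advisor}.
Name → Year is preserved.
Advisor → Major is preserved.
Advisor, Name, SID → Year is preserved.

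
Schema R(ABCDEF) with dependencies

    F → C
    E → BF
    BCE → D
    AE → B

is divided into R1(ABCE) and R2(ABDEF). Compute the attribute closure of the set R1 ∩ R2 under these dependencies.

ABCDEF

R1 ∩ R2 = {ABE}.
E → BF applies, adding F
F → C applies, adding C
BCE → D applies, adding D
Closure: {ABCDEF}.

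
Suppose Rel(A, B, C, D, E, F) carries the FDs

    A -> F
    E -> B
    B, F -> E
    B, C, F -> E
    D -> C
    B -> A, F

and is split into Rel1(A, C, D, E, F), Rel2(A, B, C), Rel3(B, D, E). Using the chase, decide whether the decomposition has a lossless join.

Chase test. Columns are A, B, C, D, E, F; row i has aⱼ where attribute j ∈ Reli, else bᵢⱼ.
Initial tableau (one row per fragment):
  row 1: a1 b12 a3 a4 a5 a6
  row 2: a1 a2 a3 b24 b25 b26
  row 3: b31 a2 b33 a4 a5 b36
Rows 1 and 2 agree on A; apply A→F and equate their F entries.
Rows 1 and 3 agree on E; apply E→B and equate their B entries.
Rows 1 and 2 agree on B, F; apply B, F→E and equate their E entries.
Rows 1 and 3 agree on D; apply D→C and equate their C entries.
Rows 1 and 3 agree on B; apply B→A, F and equate their A, F entries.
Row 1 is now all distinguished symbols — the join is lossless.

Yes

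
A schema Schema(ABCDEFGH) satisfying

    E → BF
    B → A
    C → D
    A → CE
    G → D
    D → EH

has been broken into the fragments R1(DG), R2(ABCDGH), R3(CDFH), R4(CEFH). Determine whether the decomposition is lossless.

Yes

Chase test. Columns are ABCDEFGH; row i has aⱼ where attribute j ∈ Ri, else bᵢⱼ.
Initial tableau (one row per fragment):
  row 1: b11 b12 b13 a4 b15 b16 a7 b18
  row 2: a1 a2 a3 a4 b25 b26 a7 a8
  row 3: b31 b32 a3 a4 b35 a6 b37 a8
  row 4: b41 b42 a3 b44 a5 a6 b47 a8
Rows 2 and 4 agree on C; apply C→D and equate their D entries.
Rows 1 and 2 agree on D; apply D→EH and equate their EH entries.
Rows 1 and 3 agree on D; apply D→EH and equate their EH entries.
Rows 1 and 4 agree on D; apply D→EH and equate their EH entries.
Rows 1 and 2 agree on E; apply E→BF and equate their BF entries.
Rows 1 and 3 agree on E; apply E→BF and equate their BF entries.
Rows 1 and 4 agree on E; apply E→BF and equate their BF entries.
Rows 1 and 2 agree on B; apply B→A and equate their A entries.
Rows 1 and 3 agree on B; apply B→A and equate their A entries.
Rows 1 and 4 agree on B; apply B→A and equate their A entries.
Rows 1 and 2 agree on A; apply A→CE and equate their CE entries.
Row 1 is now all distinguished symbols — the join is lossless.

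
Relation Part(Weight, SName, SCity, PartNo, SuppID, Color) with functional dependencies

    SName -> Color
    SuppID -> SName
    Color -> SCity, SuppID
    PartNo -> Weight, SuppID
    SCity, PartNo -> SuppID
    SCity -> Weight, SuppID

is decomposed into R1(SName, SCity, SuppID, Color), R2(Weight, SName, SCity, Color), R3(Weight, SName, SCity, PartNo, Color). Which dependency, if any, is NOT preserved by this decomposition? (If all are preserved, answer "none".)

none

SName → Color lies within R1.
SuppID → SName lies within R1.
Color → SCity, SuppID lies within R1.
PartNo → Weight, SuppID: restricted closure across fragments reaches Weight, SuppID.
SCity, PartNo → SuppID: restricted closure across fragments reaches SuppID.
SCity → Weight, SuppID: restricted closure across fragments reaches Weight, SuppID.
Every dependency is enforceable on the fragments, so the decomposition is dependency-preserving.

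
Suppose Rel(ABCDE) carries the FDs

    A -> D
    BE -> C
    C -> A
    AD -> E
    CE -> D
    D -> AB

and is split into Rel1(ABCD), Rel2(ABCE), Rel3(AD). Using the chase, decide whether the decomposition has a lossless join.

Yes

Chase test. Columns are ABCDE; row i has aⱼ where attribute j ∈ Reli, else bᵢⱼ.
Initial tableau (one row per fragment):
  row 1: a1 a2 a3 a4 b15
  row 2: a1 a2 a3 b24 a5
  row 3: a1 b32 b33 a4 b35
Rows 1 and 2 agree on A; apply A→D and equate their D entries.
Rows 1 and 2 agree on AD; apply AD→E and equate their E entries.
Rows 1 and 3 agree on AD; apply AD→E and equate their E entries.
Rows 1 and 3 agree on D; apply D→AB and equate their AB entries.
Rows 1 and 3 agree on BE; apply BE→C and equate their C entries.
Row 1 is now all distinguished symbols — the join is lossless.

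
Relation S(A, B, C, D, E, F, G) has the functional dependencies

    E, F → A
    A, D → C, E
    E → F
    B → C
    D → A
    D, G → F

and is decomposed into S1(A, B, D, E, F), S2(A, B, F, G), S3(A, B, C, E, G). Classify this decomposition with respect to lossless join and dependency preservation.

lossy and not dependency-preserving

Lossless test (chase): Rows 1 and 3 agree on E; apply E→F and equate their F entries. Rows 1 and 2 agree on B; apply B→C and equate their C entries. Rows 1 and 3 agree on B; apply B→C and equate their C entries. No row becomes fully distinguished — the join is lossy.
Dependency preservation: the restricted closure of {A, D} across the fragments never reaches {C, E}, so A, D → C, E cannot be enforced without a join — not preserved.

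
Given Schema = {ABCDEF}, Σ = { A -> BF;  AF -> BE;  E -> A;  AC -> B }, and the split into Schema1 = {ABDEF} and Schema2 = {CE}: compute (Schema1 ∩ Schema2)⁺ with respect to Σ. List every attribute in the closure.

ABEF

Schema1 ∩ Schema2 = {E}.
E → A applies, adding A
A → BF applies, adding BF
Closure: {ABEF}.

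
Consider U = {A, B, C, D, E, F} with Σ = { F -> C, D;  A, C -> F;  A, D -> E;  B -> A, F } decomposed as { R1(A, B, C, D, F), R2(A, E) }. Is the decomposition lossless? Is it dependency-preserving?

Lossless test: (A)⁺ = {A}, which is a superkey of neither fragment — lossy.
Dependency preservation: the restricted closure of {A, D} across the fragments never reaches {E}, so A, D → E cannot be enforced without a join — not preserved.

lossy and not dependency-preserving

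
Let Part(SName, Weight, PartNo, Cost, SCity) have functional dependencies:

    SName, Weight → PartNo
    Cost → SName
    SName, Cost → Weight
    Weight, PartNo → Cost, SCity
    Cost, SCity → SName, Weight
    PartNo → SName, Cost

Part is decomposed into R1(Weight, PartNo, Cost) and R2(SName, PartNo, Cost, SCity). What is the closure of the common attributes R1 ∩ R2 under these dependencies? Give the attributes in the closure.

SName, Weight, PartNo, Cost, SCity

R1 ∩ R2 = {PartNo, Cost}.
Cost → SName applies, adding SName
SName, Cost → Weight applies, adding Weight
Weight, PartNo → Cost, SCity applies, adding SCity
Closure: {SName, Weight, PartNo, Cost, SCity}.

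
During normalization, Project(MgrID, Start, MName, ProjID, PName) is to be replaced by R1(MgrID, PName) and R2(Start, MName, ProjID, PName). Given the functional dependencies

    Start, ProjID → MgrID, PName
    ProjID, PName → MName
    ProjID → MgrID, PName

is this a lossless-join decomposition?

No

Common attributes: R1 ∩ R2 = {PName}.
No dependency enlarges {PName}, so (PName)⁺ = {PName}.
The closure contains neither all of R1 = {MgrID, PName} nor all of R2 = {Start, MName, ProjID, PName}, so the common attributes are not a superkey of either fragment. The join is lossy.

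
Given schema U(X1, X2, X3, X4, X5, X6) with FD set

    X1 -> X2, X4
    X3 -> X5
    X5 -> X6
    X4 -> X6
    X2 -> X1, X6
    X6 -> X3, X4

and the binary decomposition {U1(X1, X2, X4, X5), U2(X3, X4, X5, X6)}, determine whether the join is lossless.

Common attributes: U1 ∩ U2 = {X4, X5}.
Closure of {X4, X5}: X5 → X6 applies, adding X6; X6 → X3, X4 applies, adding X3. So (X4, X5)⁺ = {X3, X4, X5, X6}.
This closure contains every attribute of U2, so U1 ∩ U2 → U2. The join is lossless.

Yes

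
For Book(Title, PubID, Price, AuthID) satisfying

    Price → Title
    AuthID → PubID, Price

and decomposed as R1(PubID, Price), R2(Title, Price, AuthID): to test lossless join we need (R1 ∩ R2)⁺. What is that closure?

Title, Price

R1 ∩ R2 = {Price}.
Price → Title applies, adding Title
Closure: {Title, Price}.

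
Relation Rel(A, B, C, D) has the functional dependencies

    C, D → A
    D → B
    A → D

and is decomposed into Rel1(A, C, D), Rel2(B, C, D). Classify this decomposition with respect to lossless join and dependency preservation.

lossless and dependency-preserving

Lossless test: (C, D)⁺ = {A, B, C, D}, which contains all of one fragment — lossless.
Dependency preservation: every FD's attributes lie within a single fragment, so each can be enforced locally — preserved.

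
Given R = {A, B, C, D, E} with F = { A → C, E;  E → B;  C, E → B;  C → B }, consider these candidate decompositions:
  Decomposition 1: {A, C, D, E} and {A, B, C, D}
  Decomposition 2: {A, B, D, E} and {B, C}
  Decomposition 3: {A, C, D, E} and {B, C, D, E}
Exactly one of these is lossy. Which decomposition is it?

Decomposition 2

Decomposition 1: common = {A, C, D}, closure = {A, B, C, D, E} → lossless.
Decomposition 2: common = {B}, closure = {B} → lossy.
Decomposition 3: common = {C, D, E}, closure = {B, C, D, E} → lossless.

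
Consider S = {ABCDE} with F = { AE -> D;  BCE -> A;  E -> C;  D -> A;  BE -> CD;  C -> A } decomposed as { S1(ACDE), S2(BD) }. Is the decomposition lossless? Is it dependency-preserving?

Lossless test: (D)⁺ = {AD}, which is a superkey of neither fragment — lossy.
Dependency preservation: BCE → A; BE → CD are not contained in any single fragment, but the restricted closure of each left-hand side across the fragments still reaches the right-hand side; the remaining FDs each lie inside some fragment. All dependencies are preserved.

lossy but dependency-preserving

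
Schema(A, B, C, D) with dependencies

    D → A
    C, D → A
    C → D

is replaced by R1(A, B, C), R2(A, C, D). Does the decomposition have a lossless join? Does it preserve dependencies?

Lossless test: (A, C)⁺ = {A, C, D}, which contains all of one fragment — lossless.
Dependency preservation: every FD's attributes lie within a single fragment, so each can be enforced locally — preserved.

lossless and dependency-preserving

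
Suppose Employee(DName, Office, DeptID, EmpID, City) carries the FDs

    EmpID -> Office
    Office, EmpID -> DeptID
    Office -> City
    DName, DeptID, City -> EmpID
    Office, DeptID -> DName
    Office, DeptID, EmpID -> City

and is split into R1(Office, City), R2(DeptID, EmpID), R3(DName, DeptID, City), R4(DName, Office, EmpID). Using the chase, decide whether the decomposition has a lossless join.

Chase test. Columns are DName, Office, DeptID, EmpID, City; row i has aⱼ where attribute j ∈ Ri, else bᵢⱼ.
Initial tableau (one row per fragment):
  row 1: b11 a2 b13 b14 a5
  row 2: b21 b22 a3 a4 b25
  row 3: a1 b32 a3 b34 a5
  row 4: a1 a2 b43 a4 b45
Rows 2 and 4 agree on EmpID; apply EmpID→Office and equate their Office entries.
Rows 2 and 4 agree on Office, EmpID; apply Office, EmpID→DeptID and equate their DeptID entries.
Rows 1 and 2 agree on Office; apply Office→City and equate their City entries.
Rows 1 and 4 agree on Office; apply Office→City and equate their City entries.
Rows 3 and 4 agree on DName, DeptID, City; apply DName, DeptID, City→EmpID and equate their EmpID entries.
Rows 2 and 4 agree on Office, DeptID; apply Office, DeptID→DName and equate their DName entries.
Rows 2 and 3 agree on EmpID; apply EmpID→Office and equate their Office entries.
Row 2 is now all distinguished symbols — the join is lossless.

Yes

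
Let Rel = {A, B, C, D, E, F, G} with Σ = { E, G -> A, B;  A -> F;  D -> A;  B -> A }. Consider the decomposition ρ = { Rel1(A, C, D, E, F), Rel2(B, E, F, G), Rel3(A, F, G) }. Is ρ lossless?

Chase test. Columns are A, B, C, D, E, F, G; row i has aⱼ where attribute j ∈ Reli, else bᵢⱼ.
Initial tableau (one row per fragment):
  row 1: a1 b12 a3 a4 a5 a6 b17
  row 2: b21 a2 b23 b24 a5 a6 a7
  row 3: a1 b32 b33 b34 b35 a6 a7
No row becomes fully distinguished — the join is lossy.

No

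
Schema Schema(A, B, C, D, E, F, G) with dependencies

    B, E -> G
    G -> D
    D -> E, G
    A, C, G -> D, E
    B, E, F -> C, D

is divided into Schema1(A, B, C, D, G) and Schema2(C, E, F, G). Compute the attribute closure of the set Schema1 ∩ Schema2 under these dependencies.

Schema1 ∩ Schema2 = {C, G}.
G → D applies, adding D
D → E, G applies, adding E
Closure: {C, D, E, G}.

C, D, E, G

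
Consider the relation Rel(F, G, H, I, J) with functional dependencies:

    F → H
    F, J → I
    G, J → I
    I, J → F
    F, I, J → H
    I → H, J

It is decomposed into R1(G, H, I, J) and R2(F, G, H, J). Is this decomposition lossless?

Yes

Common attributes: R1 ∩ R2 = {G, H, J}.
Closure of {G, H, J}: G, J → I applies, adding I; I, J → F applies, adding F. So (G, H, J)⁺ = {F, G, H, I, J}.
This closure contains every attribute of R1, so R1 ∩ R2 → R1. The join is lossless.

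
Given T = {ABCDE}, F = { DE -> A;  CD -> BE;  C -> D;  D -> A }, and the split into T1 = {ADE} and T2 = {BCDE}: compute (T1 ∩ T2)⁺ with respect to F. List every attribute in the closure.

T1 ∩ T2 = {DE}.
DE → A applies, adding A
Closure: {ADE}.

ADE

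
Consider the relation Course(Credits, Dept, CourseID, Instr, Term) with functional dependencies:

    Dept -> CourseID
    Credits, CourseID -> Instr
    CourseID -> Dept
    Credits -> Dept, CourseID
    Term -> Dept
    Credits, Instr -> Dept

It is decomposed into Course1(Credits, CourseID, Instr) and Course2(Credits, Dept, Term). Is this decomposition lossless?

Common attributes: Course1 ∩ Course2 = {Credits}.
Closure of {Credits}: Credits → Dept, CourseID applies, adding Dept, CourseID; Credits, CourseID → Instr applies, adding Instr. So (Credits)⁺ = {Credits, Dept, CourseID, Instr}.
This closure contains every attribute of Course1, so Course1 ∩ Course2 → Course1. The join is lossless.

Yes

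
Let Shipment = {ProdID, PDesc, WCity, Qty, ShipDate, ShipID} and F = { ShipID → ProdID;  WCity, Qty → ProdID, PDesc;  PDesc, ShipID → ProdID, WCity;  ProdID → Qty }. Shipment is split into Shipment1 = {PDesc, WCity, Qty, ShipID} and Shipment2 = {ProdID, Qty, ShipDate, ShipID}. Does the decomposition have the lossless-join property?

No

Common attributes: Shipment1 ∩ Shipment2 = {Qty, ShipID}.
Closure of {Qty, ShipID}: ShipID → ProdID applies, adding ProdID. So (Qty, ShipID)⁺ = {ProdID, Qty, ShipID}.
The closure contains neither all of Shipment1 = {PDesc, WCity, Qty, ShipID} nor all of Shipment2 = {ProdID, Qty, ShipDate, ShipID}, so the common attributes are not a superkey of either fragment. The join is lossy.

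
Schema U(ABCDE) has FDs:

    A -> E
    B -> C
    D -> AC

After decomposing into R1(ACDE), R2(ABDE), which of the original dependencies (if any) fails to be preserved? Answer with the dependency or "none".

B -> C

Check B → C: no single fragment contains all of {BC}, and the restricted closure of {B} across the fragments never reaches {C}.
A → E is preserved.
D → AC is preserved.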